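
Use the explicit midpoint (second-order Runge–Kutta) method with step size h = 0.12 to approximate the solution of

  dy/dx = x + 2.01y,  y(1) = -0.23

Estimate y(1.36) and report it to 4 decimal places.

0.1316

Midpoint: k1 = f(x_n, y_n); k2 = f(x_n + h/2, y_n + (h/2)·k1); y_{n+1} = y_n + h·k2.
x=1.000000, y=-0.230000:
  k1 = f(1.000000, -0.230000) = 0.537700
  k2 = f(1.060000, -0.197738) = 0.662547
  y ← -0.230000 + 0.12·0.662547 = -0.150494
x=1.120000, y=-0.150494:
  k1 = f(1.120000, -0.150494) = 0.817506
  k2 = f(1.180000, -0.101444) = 0.976097
  y ← -0.150494 + 0.12·0.976097 = -0.033363
x=1.240000, y=-0.033363:
  k1 = f(1.240000, -0.033363) = 1.172941
  k2 = f(1.300000, 0.037014) = 1.374398
  y ← -0.033363 + 0.12·1.374398 = 0.131565
y(1.36) ≈ 0.1316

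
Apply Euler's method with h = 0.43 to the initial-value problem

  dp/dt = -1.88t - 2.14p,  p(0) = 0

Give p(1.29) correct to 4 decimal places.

-0.7230

Euler: p_{n+1} = p_n + h·f(t_n, p_n).
t=0.000000, p=0.000000: f=0.000000 → p ← 0.000000 + 0.43·0.000000 = 0.000000
t=0.430000, p=0.000000: f=-0.808400 → p ← 0.000000 + 0.43·(-0.808400) = -0.347612
t=0.860000, p=-0.347612: f=-0.872910 → p ← -0.347612 + 0.43·(-0.872910) = -0.722963
p(1.29) ≈ -0.7230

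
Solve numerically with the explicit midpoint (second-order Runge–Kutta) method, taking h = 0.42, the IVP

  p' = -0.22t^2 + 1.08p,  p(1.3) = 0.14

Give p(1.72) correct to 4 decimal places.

-0.0282

Midpoint: k1 = f(t_n, p_n); k2 = f(t_n + h/2, p_n + (h/2)·k1); p_{n+1} = p_n + h·k2.
t=1.300000, p=0.140000:
  k1 = f(1.300000, 0.140000) = -0.220600
  k2 = f(1.510000, 0.093674) = -0.400454
  p ← 0.140000 + 0.42·(-0.400454) = -0.028191
p(1.72) ≈ -0.0282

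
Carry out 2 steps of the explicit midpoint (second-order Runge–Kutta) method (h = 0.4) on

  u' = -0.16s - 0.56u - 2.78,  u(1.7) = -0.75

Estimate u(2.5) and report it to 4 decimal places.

-2.4796

Midpoint: k1 = f(s_n, u_n); k2 = f(s_n + h/2, u_n + (h/2)·k1); u_{n+1} = u_n + h·k2.
s=1.700000, u=-0.750000:
  k1 = f(1.700000, -0.750000) = -2.632000
  k2 = f(1.900000, -1.276400) = -2.369216
  u ← -0.750000 + 0.4·(-2.369216) = -1.697686
s=2.100000, u=-1.697686:
  k1 = f(2.100000, -1.697686) = -2.165296
  k2 = f(2.300000, -2.130746) = -1.954783
  u ← -1.697686 + 0.4·(-1.954783) = -2.479599
u(2.5) ≈ -2.4796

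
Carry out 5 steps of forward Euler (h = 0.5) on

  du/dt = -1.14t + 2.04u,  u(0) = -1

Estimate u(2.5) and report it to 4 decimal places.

-41.1743

Euler: u_{n+1} = u_n + h·f(t_n, u_n).
t=0.000000, u=-1.000000: f=-2.040000 → u ← -1.000000 + 0.5·(-2.040000) = -2.020000
t=0.500000, u=-2.020000: f=-4.690800 → u ← -2.020000 + 0.5·(-4.690800) = -4.365400
t=1.000000, u=-4.365400: f=-10.045416 → u ← -4.365400 + 0.5·(-10.045416) = -9.388108
t=1.500000, u=-9.388108: f=-20.861740 → u ← -9.388108 + 0.5·(-20.861740) = -19.818978
t=2.000000, u=-19.818978: f=-42.710715 → u ← -19.818978 + 0.5·(-42.710715) = -41.174336
u(2.5) ≈ -41.1743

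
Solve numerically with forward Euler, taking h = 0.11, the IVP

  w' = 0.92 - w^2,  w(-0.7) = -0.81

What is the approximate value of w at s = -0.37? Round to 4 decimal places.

Euler: w_{n+1} = w_n + h·f(s_n, w_n).
s=-0.700000, w=-0.810000: f=0.263900 → w ← -0.810000 + 0.11·0.263900 = -0.780971
s=-0.590000, w=-0.780971: f=0.310084 → w ← -0.780971 + 0.11·0.310084 = -0.746862
s=-0.480000, w=-0.746862: f=0.362198 → w ← -0.746862 + 0.11·0.362198 = -0.707020
w(-0.37) ≈ -0.7070

-0.7070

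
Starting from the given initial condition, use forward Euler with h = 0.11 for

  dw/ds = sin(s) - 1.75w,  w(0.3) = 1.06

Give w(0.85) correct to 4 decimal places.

0.5630

Euler: w_{n+1} = w_n + h·f(s_n, w_n).
s=0.300000, w=1.060000: f=-1.559480 → w ← 1.060000 + 0.11·(-1.559480) = 0.888457
s=0.410000, w=0.888457: f=-1.156191 → w ← 0.888457 + 0.11·(-1.156191) = 0.761276
s=0.520000, w=0.761276: f=-0.835353 → w ← 0.761276 + 0.11·(-0.835353) = 0.669387
s=0.630000, w=0.669387: f=-0.582283 → w ← 0.669387 + 0.11·(-0.582283) = 0.605336
s=0.740000, w=0.605336: f=-0.385050 → w ← 0.605336 + 0.11·(-0.385050) = 0.562981
w(0.85) ≈ 0.5630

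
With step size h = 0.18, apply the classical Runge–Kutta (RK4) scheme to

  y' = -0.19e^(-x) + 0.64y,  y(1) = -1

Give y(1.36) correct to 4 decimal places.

-1.2830

RK4: k1 = f(x_n, y_n); k2 = f(x_n + h/2, y_n + (h/2)·k1); k3 = f(x_n + h/2, y_n + (h/2)·k2); k4 = f(x_n + h, y_n + h·k3); y_{n+1} = y_n + (h/6)·(k1 + 2k2 + 2k3 + k4).
x=1.000000, y=-1.000000:
  k1 = f(1.000000, -1.000000) = -0.709897
  k2 = f(1.090000, -1.063891) = -0.744771
  k3 = f(1.090000, -1.067029) = -0.746780
  k4 = f(1.180000, -1.134420) = -0.784412
  y ← -1.000000 + (0.18/6)·(k1 + 2k2 + 2k3 + k4) = -1.134322
x=1.180000, y=-1.134322:
  k1 = f(1.180000, -1.134322) = -0.784349
  k2 = f(1.270000, -1.204914) = -0.824503
  k3 = f(1.270000, -1.208528) = -0.826816
  k4 = f(1.360000, -1.283149) = -0.869981
  y ← -1.134322 + (0.18/6)·(k1 + 2k2 + 2k3 + k4) = -1.283031
y(1.36) ≈ -1.2830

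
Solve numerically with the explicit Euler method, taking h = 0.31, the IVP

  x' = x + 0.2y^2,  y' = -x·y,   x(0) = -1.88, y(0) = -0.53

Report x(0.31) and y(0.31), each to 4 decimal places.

Euler on (x,y): x_{n+1} = x_n + h·x', y_{n+1} = y_n + h·y'.
0.000000: (-1.880000, -0.530000); f=(-1.823820, -0.996400) → (-2.445384, -0.838884)
(x(0.31), y(0.31)) ≈ (-2.4454, -0.8389)

-2.4454, -0.8389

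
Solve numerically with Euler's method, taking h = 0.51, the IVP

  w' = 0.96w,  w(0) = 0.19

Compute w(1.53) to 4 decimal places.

0.6280

Euler: w_{n+1} = w_n + h·f(t_n, w_n).
t=0.000000, w=0.190000: f=0.182400 → w ← 0.190000 + 0.51·0.182400 = 0.283024
t=0.510000, w=0.283024: f=0.271703 → w ← 0.283024 + 0.51·0.271703 = 0.421593
t=1.020000, w=0.421593: f=0.404729 → w ← 0.421593 + 0.51·0.404729 = 0.628004
w(1.53) ≈ 0.6280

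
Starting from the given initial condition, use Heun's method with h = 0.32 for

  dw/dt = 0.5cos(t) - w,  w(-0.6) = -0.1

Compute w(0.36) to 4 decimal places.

0.2519

Heun: k1 = f(t_n, w_n); k2 = f(t_n + h, w_n + h·k1); w_{n+1} = w_n + (h/2)·(k1 + k2).
t=-0.600000, w=-0.100000:
  k1 = f(-0.600000, -0.100000) = 0.512668
  k2 = f(-0.280000, 0.064054) = 0.416474
  w ← -0.100000 + (0.32/2)·(0.512668 + 0.416474) = 0.048663
t=-0.280000, w=0.048663:
  k1 = f(-0.280000, 0.048663) = 0.431865
  k2 = f(0.040000, 0.186860) = 0.312741
  w ← 0.048663 + (0.32/2)·(0.431865 + 0.312741) = 0.167800
t=0.040000, w=0.167800:
  k1 = f(0.040000, 0.167800) = 0.331800
  k2 = f(0.360000, 0.273976) = 0.193973
  w ← 0.167800 + (0.32/2)·(0.331800 + 0.193973) = 0.251923
w(0.36) ≈ 0.2519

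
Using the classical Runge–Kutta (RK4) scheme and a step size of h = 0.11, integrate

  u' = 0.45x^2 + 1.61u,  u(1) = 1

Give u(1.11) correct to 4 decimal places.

RK4: k1 = f(x_n, u_n); k2 = f(x_n + h/2, u_n + (h/2)·k1); k3 = f(x_n + h/2, u_n + (h/2)·k2); k4 = f(x_n + h, u_n + h·k3); u_{n+1} = u_n + (h/6)·(k1 + 2k2 + 2k3 + k4).
x=1.000000, u=1.000000:
  k1 = f(1.000000, 1.000000) = 2.060000
  k2 = f(1.055000, 1.113300) = 2.293274
  k3 = f(1.055000, 1.126130) = 2.313931
  k4 = f(1.110000, 1.254532) = 2.574242
  u ← 1.000000 + (0.11/6)·(k1 + 2k2 + 2k3 + k4) = 1.253892
u(1.11) ≈ 1.2539

1.2539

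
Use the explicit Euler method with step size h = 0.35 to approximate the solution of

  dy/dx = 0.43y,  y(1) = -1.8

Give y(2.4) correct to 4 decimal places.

-3.1537

Euler: y_{n+1} = y_n + h·f(x_n, y_n).
x=1.000000, y=-1.800000: f=-0.774000 → y ← -1.800000 + 0.35·(-0.774000) = -2.070900
x=1.350000, y=-2.070900: f=-0.890487 → y ← -2.070900 + 0.35·(-0.890487) = -2.382570
x=1.700000, y=-2.382570: f=-1.024505 → y ← -2.382570 + 0.35·(-1.024505) = -2.741147
x=2.050000, y=-2.741147: f=-1.178693 → y ← -2.741147 + 0.35·(-1.178693) = -3.153690
y(2.4) ≈ -3.1537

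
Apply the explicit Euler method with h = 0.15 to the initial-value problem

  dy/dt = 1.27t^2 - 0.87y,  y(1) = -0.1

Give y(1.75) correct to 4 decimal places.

1.3041

Euler: y_{n+1} = y_n + h·f(t_n, y_n).
t=1.000000, y=-0.100000: f=1.357000 → y ← -0.100000 + 0.15·1.357000 = 0.103550
t=1.150000, y=0.103550: f=1.589486 → y ← 0.103550 + 0.15·1.589486 = 0.341973
t=1.300000, y=0.341973: f=1.848784 → y ← 0.341973 + 0.15·1.848784 = 0.619291
t=1.450000, y=0.619291: f=2.131392 → y ← 0.619291 + 0.15·2.131392 = 0.938999
t=1.600000, y=0.938999: f=2.434271 → y ← 0.938999 + 0.15·2.434271 = 1.304140
y(1.75) ≈ 1.3041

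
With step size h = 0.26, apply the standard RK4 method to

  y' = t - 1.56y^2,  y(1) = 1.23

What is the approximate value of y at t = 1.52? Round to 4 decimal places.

0.9850

RK4: k1 = f(t_n, y_n); k2 = f(t_n + h/2, y_n + (h/2)·k1); k3 = f(t_n + h/2, y_n + (h/2)·k2); k4 = f(t_n + h, y_n + h·k3); y_{n+1} = y_n + (h/6)·(k1 + 2k2 + 2k3 + k4).
t=1.000000, y=1.230000:
  k1 = f(1.000000, 1.230000) = -1.360124
  k2 = f(1.130000, 1.053184) = -0.600346
  k3 = f(1.130000, 1.151955) = -0.940120
  k4 = f(1.260000, 0.985569) = -0.255299
  y ← 1.230000 + (0.26/6)·(k1 + 2k2 + 2k3 + k4) = 1.026491
t=1.260000, y=1.026491:
  k1 = f(1.260000, 1.026491) = -0.383747
  k2 = f(1.390000, 0.976604) = -0.097859
  k3 = f(1.390000, 1.013770) = -0.213257
  k4 = f(1.520000, 0.971044) = 0.049033
  y ← 1.026491 + (0.26/6)·(k1 + 2k2 + 2k3 + k4) = 0.985024
y(1.52) ≈ 0.9850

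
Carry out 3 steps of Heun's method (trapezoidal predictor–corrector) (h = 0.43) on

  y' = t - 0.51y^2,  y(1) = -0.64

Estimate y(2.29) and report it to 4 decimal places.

1.2023

Heun: k1 = f(t_n, y_n); k2 = f(t_n + h, y_n + h·k1); y_{n+1} = y_n + (h/2)·(k1 + k2).
t=1.000000, y=-0.640000:
  k1 = f(1.000000, -0.640000) = 0.791104
  k2 = f(1.430000, -0.299825) = 1.384153
  y ← -0.640000 + (0.43/2)·(0.791104 + 1.384153) = -0.172320
t=1.430000, y=-0.172320:
  k1 = f(1.430000, -0.172320) = 1.414856
  k2 = f(1.860000, 0.436068) = 1.763021
  y ← -0.172320 + (0.43/2)·(1.414856 + 1.763021) = 0.510924
t=1.860000, y=0.510924:
  k1 = f(1.860000, 0.510924) = 1.726868
  k2 = f(2.290000, 1.253477) = 1.488686
  y ← 0.510924 + (0.43/2)·(1.726868 + 1.488686) = 1.202268
y(2.29) ≈ 1.2023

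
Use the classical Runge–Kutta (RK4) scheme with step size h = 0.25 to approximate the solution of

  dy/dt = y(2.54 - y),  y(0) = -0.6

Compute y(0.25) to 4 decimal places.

RK4: k1 = f(t_n, y_n); k2 = f(t_n + h/2, y_n + (h/2)·k1); k3 = f(t_n + h/2, y_n + (h/2)·k2); k4 = f(t_n + h, y_n + h·k3); y_{n+1} = y_n + (h/6)·(k1 + 2k2 + 2k3 + k4).
t=0.000000, y=-0.600000:
  k1 = f(0.000000, -0.600000) = -1.884000
  k2 = f(0.125000, -0.835500) = -2.820230
  k3 = f(0.125000, -0.952529) = -3.326734
  k4 = f(0.250000, -1.431684) = -5.686194
  y ← -0.600000 + (0.25/6)·(k1 + 2k2 + 2k3 + k4) = -1.427672
y(0.25) ≈ -1.4277

-1.4277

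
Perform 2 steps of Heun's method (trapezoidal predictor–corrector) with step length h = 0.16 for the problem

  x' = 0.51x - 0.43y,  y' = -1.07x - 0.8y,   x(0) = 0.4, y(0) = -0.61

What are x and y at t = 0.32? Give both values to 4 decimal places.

0.5615, -0.6180

Heun on (x,y): k1 = f(t_n, state_n); k2 = f(t_n + h, state_n + h·k1); state_{n+1} = state_n + (h/2)·(k1 + k2).
0.000000: (0.400000, -0.610000)
  k1 = (0.466300, 0.060000)
  predictor → (0.474608, -0.600400)
  k2 = (0.500222, -0.027511)
  → (0.477322, -0.607401)
0.160000: (0.477322, -0.607401)
  k1 = (0.504616, -0.024814)
  predictor → (0.558060, -0.611371)
  k2 = (0.547500, -0.108028)
  → (0.561491, -0.618028)
(x(0.32), y(0.32)) ≈ (0.5615, -0.6180)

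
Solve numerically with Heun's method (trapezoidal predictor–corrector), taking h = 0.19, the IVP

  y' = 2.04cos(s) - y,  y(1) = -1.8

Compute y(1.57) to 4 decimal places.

-0.8058

Heun: k1 = f(s_n, y_n); k2 = f(s_n + h, y_n + h·k1); y_{n+1} = y_n + (h/2)·(k1 + k2).
s=1.000000, y=-1.800000:
  k1 = f(1.000000, -1.800000) = 2.902217
  k2 = f(1.190000, -1.248579) = 2.006765
  y ← -1.800000 + (0.19/2)·(2.902217 + 2.006765) = -1.333647
s=1.190000, y=-1.333647:
  k1 = f(1.190000, -1.333647) = 2.091833
  k2 = f(1.380000, -0.936198) = 1.323066
  y ← -1.333647 + (0.19/2)·(2.091833 + 1.323066) = -1.009231
s=1.380000, y=-1.009231:
  k1 = f(1.380000, -1.009231) = 1.396099
  k2 = f(1.570000, -0.743973) = 0.745597
  y ← -1.009231 + (0.19/2)·(1.396099 + 0.745597) = -0.805770
y(1.57) ≈ -0.8058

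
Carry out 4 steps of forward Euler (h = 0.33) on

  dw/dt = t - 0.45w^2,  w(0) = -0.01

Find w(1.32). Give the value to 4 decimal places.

Euler: w_{n+1} = w_n + h·f(t_n, w_n).
t=0.000000, w=-0.010000: f=-0.000045 → w ← -0.010000 + 0.33·(-0.000045) = -0.010015
t=0.330000, w=-0.010015: f=0.329955 → w ← -0.010015 + 0.33·0.329955 = 0.098870
t=0.660000, w=0.098870: f=0.655601 → w ← 0.098870 + 0.33·0.655601 = 0.315219
t=0.990000, w=0.315219: f=0.945287 → w ← 0.315219 + 0.33·0.945287 = 0.627163
w(1.32) ≈ 0.6272

0.6272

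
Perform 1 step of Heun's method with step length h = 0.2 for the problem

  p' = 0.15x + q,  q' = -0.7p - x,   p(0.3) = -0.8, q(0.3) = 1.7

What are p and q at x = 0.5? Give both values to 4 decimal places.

Heun on (p,q): k1 = f(x_n, state_n); k2 = f(x_n + h, state_n + h·k1); state_{n+1} = state_n + (h/2)·(k1 + k2).
0.300000: (-0.800000, 1.700000)
  k1 = (1.745000, 0.260000)
  predictor → (-0.451000, 1.752000)
  k2 = (1.827000, -0.184300)
  → (-0.442800, 1.707570)
(p(0.5), q(0.5)) ≈ (-0.4428, 1.7076)

-0.4428, 1.7076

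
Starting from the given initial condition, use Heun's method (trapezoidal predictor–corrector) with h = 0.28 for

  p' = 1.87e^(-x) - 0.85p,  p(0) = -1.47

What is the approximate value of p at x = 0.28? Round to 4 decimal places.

Heun: k1 = f(x_n, p_n); k2 = f(x_n + h, p_n + h·k1); p_{n+1} = p_n + (h/2)·(k1 + k2).
x=0.000000, p=-1.470000:
  k1 = f(0.000000, -1.470000) = 3.119500
  k2 = f(0.280000, -0.596540) = 1.920375
  p ← -1.470000 + (0.28/2)·(3.119500 + 1.920375) = -0.764418
p(0.28) ≈ -0.7644

-0.7644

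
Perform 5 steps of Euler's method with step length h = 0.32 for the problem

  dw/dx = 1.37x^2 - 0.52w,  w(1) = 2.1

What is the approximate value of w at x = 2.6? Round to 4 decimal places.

6.0017

Euler: w_{n+1} = w_n + h·f(x_n, w_n).
x=1.000000, w=2.100000: f=0.278000 → w ← 2.100000 + 0.32·0.278000 = 2.188960
x=1.320000, w=2.188960: f=1.248829 → w ← 2.188960 + 0.32·1.248829 = 2.588585
x=1.640000, w=2.588585: f=2.338688 → w ← 2.588585 + 0.32·2.338688 = 3.336965
x=1.960000, w=3.336965: f=3.527770 → w ← 3.336965 + 0.32·3.527770 = 4.465852
x=2.280000, w=4.465852: f=4.799565 → w ← 4.465852 + 0.32·4.799565 = 6.001713
w(2.6) ≈ 6.0017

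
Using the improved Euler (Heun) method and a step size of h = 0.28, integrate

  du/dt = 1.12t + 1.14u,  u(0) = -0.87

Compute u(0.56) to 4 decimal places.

Heun: k1 = f(t_n, u_n); k2 = f(t_n + h, u_n + h·k1); u_{n+1} = u_n + (h/2)·(k1 + k2).
t=0.000000, u=-0.870000:
  k1 = f(0.000000, -0.870000) = -0.991800
  k2 = f(0.280000, -1.147704) = -0.994783
  u ← -0.870000 + (0.28/2)·(-0.991800 + (-0.994783)) = -1.148122
t=0.280000, u=-1.148122:
  k1 = f(0.280000, -1.148122) = -0.995259
  k2 = f(0.560000, -1.426794) = -0.999345
  u ← -1.148122 + (0.28/2)·(-0.995259 + (-0.999345)) = -1.427366
u(0.56) ≈ -1.4274

-1.4274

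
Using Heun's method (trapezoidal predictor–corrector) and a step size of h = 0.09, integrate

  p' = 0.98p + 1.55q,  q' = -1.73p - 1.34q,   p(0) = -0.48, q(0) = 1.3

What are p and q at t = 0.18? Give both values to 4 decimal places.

-0.2019, 1.1137

Heun on (p,q): k1 = f(t_n, state_n); k2 = f(t_n + h, state_n + h·k1); state_{n+1} = state_n + (h/2)·(k1 + k2).
0.000000: (-0.480000, 1.300000)
  k1 = (1.544600, -0.911600)
  predictor → (-0.340986, 1.217956)
  k2 = (1.553666, -1.042155)
  → (-0.340578, 1.212081)
0.090000: (-0.340578, 1.212081)
  k1 = (1.544959, -1.034989)
  predictor → (-0.201532, 1.118932)
  k2 = (1.536844, -1.150719)
  → (-0.201897, 1.113724)
(p(0.18), q(0.18)) ≈ (-0.2019, 1.1137)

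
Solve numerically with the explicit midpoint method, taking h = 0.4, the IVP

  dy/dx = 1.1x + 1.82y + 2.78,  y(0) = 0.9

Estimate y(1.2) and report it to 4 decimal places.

Midpoint: k1 = f(x_n, y_n); k2 = f(x_n + h/2, y_n + (h/2)·k1); y_{n+1} = y_n + h·k2.
x=0.000000, y=0.900000:
  k1 = f(0.000000, 0.900000) = 4.418000
  k2 = f(0.200000, 1.783600) = 6.246152
  y ← 0.900000 + 0.4·6.246152 = 3.398461
x=0.400000, y=3.398461:
  k1 = f(0.400000, 3.398461) = 9.405199
  k2 = f(0.600000, 5.279501) = 13.048691
  y ← 3.398461 + 0.4·13.048691 = 8.617937
x=0.800000, y=8.617937:
  k1 = f(0.800000, 8.617937) = 19.344646
  k2 = f(1.000000, 12.486866) = 26.606097
  y ← 8.617937 + 0.4·26.606097 = 19.260376
y(1.2) ≈ 19.2604

19.2604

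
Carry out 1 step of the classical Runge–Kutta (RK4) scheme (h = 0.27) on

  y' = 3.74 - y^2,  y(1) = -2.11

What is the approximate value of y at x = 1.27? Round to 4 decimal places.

-2.4763

RK4: k1 = f(x_n, y_n); k2 = f(x_n + h/2, y_n + (h/2)·k1); k3 = f(x_n + h/2, y_n + (h/2)·k2); k4 = f(x_n + h, y_n + h·k3); y_{n+1} = y_n + (h/6)·(k1 + 2k2 + 2k3 + k4).
x=1.000000, y=-2.110000:
  k1 = f(1.000000, -2.110000) = -0.712100
  k2 = f(1.135000, -2.206133) = -1.127025
  k3 = f(1.135000, -2.262148) = -1.377315
  k4 = f(1.270000, -2.481875) = -2.419704
  y ← -2.110000 + (0.27/6)·(k1 + 2k2 + 2k3 + k4) = -2.476322
y(1.27) ≈ -2.4763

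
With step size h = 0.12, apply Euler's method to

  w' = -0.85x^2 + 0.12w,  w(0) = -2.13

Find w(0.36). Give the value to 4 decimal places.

Euler: w_{n+1} = w_n + h·f(x_n, w_n).
x=0.000000, w=-2.130000: f=-0.255600 → w ← -2.130000 + 0.12·(-0.255600) = -2.160672
x=0.120000, w=-2.160672: f=-0.271521 → w ← -2.160672 + 0.12·(-0.271521) = -2.193254
x=0.240000, w=-2.193254: f=-0.312151 → w ← -2.193254 + 0.12·(-0.312151) = -2.230713
w(0.36) ≈ -2.2307

-2.2307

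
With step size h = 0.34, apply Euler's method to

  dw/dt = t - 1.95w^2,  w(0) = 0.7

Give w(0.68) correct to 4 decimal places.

0.3974

Euler: w_{n+1} = w_n + h·f(t_n, w_n).
t=0.000000, w=0.700000: f=-0.955500 → w ← 0.700000 + 0.34·(-0.955500) = 0.375130
t=0.340000, w=0.375130: f=0.065591 → w ← 0.375130 + 0.34·0.065591 = 0.397431
w(0.68) ≈ 0.3974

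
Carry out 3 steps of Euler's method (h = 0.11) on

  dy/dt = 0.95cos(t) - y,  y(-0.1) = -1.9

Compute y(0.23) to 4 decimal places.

Euler: y_{n+1} = y_n + h·f(t_n, y_n).
t=-0.100000, y=-1.900000: f=2.845254 → y ← -1.900000 + 0.11·2.845254 = -1.587022
t=0.010000, y=-1.587022: f=2.536975 → y ← -1.587022 + 0.11·2.536975 = -1.307955
t=0.120000, y=-1.307955: f=2.251123 → y ← -1.307955 + 0.11·2.251123 = -1.060331
y(0.23) ≈ -1.0603

-1.0603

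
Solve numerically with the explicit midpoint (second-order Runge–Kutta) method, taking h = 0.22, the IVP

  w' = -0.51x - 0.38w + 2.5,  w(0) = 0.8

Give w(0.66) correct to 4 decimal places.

Midpoint: k1 = f(x_n, w_n); k2 = f(x_n + h/2, w_n + (h/2)·k1); w_{n+1} = w_n + h·k2.
x=0.000000, w=0.800000:
  k1 = f(0.000000, 0.800000) = 2.196000
  k2 = f(0.110000, 1.041560) = 2.048107
  w ← 0.800000 + 0.22·2.048107 = 1.250584
x=0.220000, w=1.250584:
  k1 = f(0.220000, 1.250584) = 1.912578
  k2 = f(0.330000, 1.460967) = 1.776532
  w ← 1.250584 + 0.22·1.776532 = 1.641421
x=0.440000, w=1.641421:
  k1 = f(0.440000, 1.641421) = 1.651860
  k2 = f(0.550000, 1.823125) = 1.526712
  w ← 1.641421 + 0.22·1.526712 = 1.977297
w(0.66) ≈ 1.9773

1.9773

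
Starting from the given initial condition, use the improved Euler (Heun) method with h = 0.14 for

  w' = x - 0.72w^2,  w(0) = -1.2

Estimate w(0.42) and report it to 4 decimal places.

-1.7538

Heun: k1 = f(x_n, w_n); k2 = f(x_n + h, w_n + h·k1); w_{n+1} = w_n + (h/2)·(k1 + k2).
x=0.000000, w=-1.200000:
  k1 = f(0.000000, -1.200000) = -1.036800
  k2 = f(0.140000, -1.345152) = -1.162792
  w ← -1.200000 + (0.14/2)·(-1.036800 + (-1.162792)) = -1.353971
x=0.140000, w=-1.353971:
  k1 = f(0.140000, -1.353971) = -1.179932
  k2 = f(0.280000, -1.519162) = -1.381654
  w ← -1.353971 + (0.14/2)·(-1.179932 + (-1.381654)) = -1.533282
x=0.280000, w=-1.533282:
  k1 = f(0.280000, -1.533282) = -1.412688
  k2 = f(0.420000, -1.731059) = -1.737526
  w ← -1.533282 + (0.14/2)·(-1.412688 + (-1.737526)) = -1.753797
w(0.42) ≈ -1.7538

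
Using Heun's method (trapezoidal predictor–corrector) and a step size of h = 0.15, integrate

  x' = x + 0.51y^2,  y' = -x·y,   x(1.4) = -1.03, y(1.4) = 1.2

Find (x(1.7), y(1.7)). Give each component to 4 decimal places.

-1.0421, 1.6462

Heun on (x,y): k1 = f(t_n, state_n); k2 = f(t_n + h, state_n + h·k1); state_{n+1} = state_n + (h/2)·(k1 + k2).
1.400000: (-1.030000, 1.200000)
  k1 = (-0.295600, 1.236000)
  predictor → (-1.074340, 1.385400)
  k2 = (-0.095480, 1.488391)
  → (-1.059331, 1.404329)
1.550000: (-1.059331, 1.404329)
  k1 = (-0.053539, 1.487650)
  predictor → (-1.067362, 1.627477)
  k2 = (0.283465, 1.737107)
  → (-1.042087, 1.646186)
(x(1.7), y(1.7)) ≈ (-1.0421, 1.6462)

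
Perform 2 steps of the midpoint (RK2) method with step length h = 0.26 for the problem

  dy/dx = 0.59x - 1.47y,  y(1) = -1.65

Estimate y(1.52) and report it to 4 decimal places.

-0.5117

Midpoint: k1 = f(x_n, y_n); k2 = f(x_n + h/2, y_n + (h/2)·k1); y_{n+1} = y_n + h·k2.
x=1.000000, y=-1.650000:
  k1 = f(1.000000, -1.650000) = 3.015500
  k2 = f(1.130000, -1.257985) = 2.515938
  y ← -1.650000 + 0.26·2.515938 = -0.995856
x=1.260000, y=-0.995856:
  k1 = f(1.260000, -0.995856) = 2.207309
  k2 = f(1.390000, -0.708906) = 1.862192
  y ← -0.995856 + 0.26·1.862192 = -0.511686
y(1.52) ≈ -0.5117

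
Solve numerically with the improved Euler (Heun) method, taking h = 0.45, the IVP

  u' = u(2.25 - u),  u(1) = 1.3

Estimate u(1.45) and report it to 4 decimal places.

1.7425

Heun: k1 = f(x_n, u_n); k2 = f(x_n + h, u_n + h·k1); u_{n+1} = u_n + (h/2)·(k1 + k2).
x=1.000000, u=1.300000:
  k1 = f(1.000000, 1.300000) = 1.235000
  k2 = f(1.450000, 1.855750) = 0.731629
  u ← 1.300000 + (0.45/2)·(1.235000 + 0.731629) = 1.742492
u(1.45) ≈ 1.7425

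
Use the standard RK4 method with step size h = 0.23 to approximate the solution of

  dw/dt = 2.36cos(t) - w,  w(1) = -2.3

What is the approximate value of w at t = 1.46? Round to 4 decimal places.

-1.1781

RK4: k1 = f(t_n, w_n); k2 = f(t_n + h/2, w_n + (h/2)·k1); k3 = f(t_n + h/2, w_n + (h/2)·k2); k4 = f(t_n + h, w_n + h·k3); w_{n+1} = w_n + (h/6)·(k1 + 2k2 + 2k3 + k4).
t=1.000000, w=-2.300000:
  k1 = f(1.000000, -2.300000) = 3.575113
  k2 = f(1.115000, -1.888862) = 2.927681
  k3 = f(1.115000, -1.963317) = 3.002136
  k4 = f(1.230000, -1.609509) = 2.398310
  w ← -2.300000 + (0.23/6)·(k1 + 2k2 + 2k3 + k4) = -1.616400
t=1.230000, w=-1.616400:
  k1 = f(1.230000, -1.616400) = 2.405201
  k2 = f(1.345000, -1.339801) = 1.868164
  k3 = f(1.345000, -1.401561) = 1.929923
  k4 = f(1.460000, -1.172517) = 1.433462
  w ← -1.616400 + (0.23/6)·(k1 + 2k2 + 2k3 + k4) = -1.178064
w(1.46) ≈ -1.1781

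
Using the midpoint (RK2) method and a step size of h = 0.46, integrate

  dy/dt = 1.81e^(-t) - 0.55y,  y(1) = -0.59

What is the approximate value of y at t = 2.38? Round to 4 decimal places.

0.0274

Midpoint: k1 = f(t_n, y_n); k2 = f(t_n + h/2, y_n + (h/2)·k1); y_{n+1} = y_n + h·k2.
t=1.000000, y=-0.590000:
  k1 = f(1.000000, -0.590000) = 0.990362
  k2 = f(1.230000, -0.362217) = 0.728269
  y ← -0.590000 + 0.46·0.728269 = -0.254996
t=1.460000, y=-0.254996:
  k1 = f(1.460000, -0.254996) = 0.560596
  k2 = f(1.690000, -0.126059) = 0.403313
  y ← -0.254996 + 0.46·0.403313 = -0.069472
t=1.920000, y=-0.069472:
  k1 = f(1.920000, -0.069472) = 0.303568
  k2 = f(2.150000, 0.000348) = 0.210645
  y ← -0.069472 + 0.46·0.210645 = 0.027424
y(2.38) ≈ 0.0274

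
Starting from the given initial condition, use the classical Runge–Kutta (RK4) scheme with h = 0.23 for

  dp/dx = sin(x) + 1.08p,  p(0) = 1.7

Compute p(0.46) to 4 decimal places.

2.9175

RK4: k1 = f(x_n, p_n); k2 = f(x_n + h/2, p_n + (h/2)·k1); k3 = f(x_n + h/2, p_n + (h/2)·k2); k4 = f(x_n + h, p_n + h·k3); p_{n+1} = p_n + (h/6)·(k1 + 2k2 + 2k3 + k4).
x=0.000000, p=1.700000:
  k1 = f(0.000000, 1.700000) = 1.836000
  k2 = f(0.115000, 1.911140) = 2.178778
  k3 = f(0.115000, 1.950559) = 2.221351
  k4 = f(0.230000, 2.210911) = 2.615761
  p ← 1.700000 + (0.23/6)·(k1 + 2k2 + 2k3 + k4) = 2.207994
x=0.230000, p=2.207994:
  k1 = f(0.230000, 2.207994) = 2.612611
  k2 = f(0.345000, 2.508444) = 3.047317
  k3 = f(0.345000, 2.558435) = 3.101307
  k4 = f(0.460000, 2.921295) = 3.598946
  p ← 2.207994 + (0.23/6)·(k1 + 2k2 + 2k3 + k4) = 2.917498
p(0.46) ≈ 2.9175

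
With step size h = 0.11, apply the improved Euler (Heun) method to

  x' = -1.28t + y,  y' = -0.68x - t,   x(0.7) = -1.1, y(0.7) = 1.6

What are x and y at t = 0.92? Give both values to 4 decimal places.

Heun on (x,y): k1 = f(t_n, state_n); k2 = f(t_n + h, state_n + h·k1); state_{n+1} = state_n + (h/2)·(k1 + k2).
0.700000: (-1.100000, 1.600000)
  k1 = (0.704000, 0.048000)
  predictor → (-1.022560, 1.605280)
  k2 = (0.568480, -0.114659)
  → (-1.030014, 1.596334)
0.810000: (-1.030014, 1.596334)
  k1 = (0.559534, -0.109591)
  predictor → (-0.968465, 1.584279)
  k2 = (0.406679, -0.261444)
  → (-0.976872, 1.575927)
(x(0.92), y(0.92)) ≈ (-0.9769, 1.5759)

-0.9769, 1.5759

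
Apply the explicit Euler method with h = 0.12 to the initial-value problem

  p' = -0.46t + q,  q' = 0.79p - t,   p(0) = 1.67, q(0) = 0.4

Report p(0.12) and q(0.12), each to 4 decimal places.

1.7180, 0.5583

Euler on (p,q): p_{n+1} = p_n + h·p', q_{n+1} = q_n + h·q'.
0.000000: (1.670000, 0.400000); f=(0.400000, 1.319300) → (1.718000, 0.558316)
(p(0.12), q(0.12)) ≈ (1.7180, 0.5583)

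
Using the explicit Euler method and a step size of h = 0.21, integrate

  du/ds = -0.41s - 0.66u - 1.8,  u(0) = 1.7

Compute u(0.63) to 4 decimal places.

Euler: u_{n+1} = u_n + h·f(s_n, u_n).
s=0.000000, u=1.700000: f=-2.922000 → u ← 1.700000 + 0.21·(-2.922000) = 1.086380
s=0.210000, u=1.086380: f=-2.603111 → u ← 1.086380 + 0.21·(-2.603111) = 0.539727
s=0.420000, u=0.539727: f=-2.328420 → u ← 0.539727 + 0.21·(-2.328420) = 0.050759
u(0.63) ≈ 0.0508

0.0508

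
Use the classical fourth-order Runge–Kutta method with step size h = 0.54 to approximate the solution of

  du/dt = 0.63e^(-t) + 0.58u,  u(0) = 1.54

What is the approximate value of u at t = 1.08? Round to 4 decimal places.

RK4: k1 = f(t_n, u_n); k2 = f(t_n + h/2, u_n + (h/2)·k1); k3 = f(t_n + h/2, u_n + (h/2)·k2); k4 = f(t_n + h, u_n + h·k3); u_{n+1} = u_n + (h/6)·(k1 + 2k2 + 2k3 + k4).
t=0.000000, u=1.540000:
  k1 = f(0.000000, 1.540000) = 1.523200
  k2 = f(0.270000, 1.951264) = 1.612662
  k3 = f(0.270000, 1.975419) = 1.626672
  k4 = f(0.540000, 2.418403) = 1.769805
  u ← 1.540000 + (0.54/6)·(k1 + 2k2 + 2k3 + k4) = 2.419451
t=0.540000, u=2.419451:
  k1 = f(0.540000, 2.419451) = 1.770413
  k2 = f(0.810000, 2.897462) = 1.960789
  k3 = f(0.810000, 2.948864) = 1.990601
  k4 = f(1.080000, 3.494375) = 2.240683
  u ← 2.419451 + (0.54/6)·(k1 + 2k2 + 2k3 + k4) = 3.491699
u(1.08) ≈ 3.4917

3.4917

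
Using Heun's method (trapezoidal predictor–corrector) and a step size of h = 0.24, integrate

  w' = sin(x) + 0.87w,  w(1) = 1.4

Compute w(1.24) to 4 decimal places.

Heun: k1 = f(x_n, w_n); k2 = f(x_n + h, w_n + h·k1); w_{n+1} = w_n + (h/2)·(k1 + k2).
x=1.000000, w=1.400000:
  k1 = f(1.000000, 1.400000) = 2.059471
  k2 = f(1.240000, 1.894273) = 2.593802
  w ← 1.400000 + (0.24/2)·(2.059471 + 2.593802) = 1.958393
w(1.24) ≈ 1.9584

1.9584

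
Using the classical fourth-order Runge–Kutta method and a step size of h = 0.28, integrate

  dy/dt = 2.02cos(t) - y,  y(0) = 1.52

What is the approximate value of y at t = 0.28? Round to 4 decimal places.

1.6352

RK4: k1 = f(t_n, y_n); k2 = f(t_n + h/2, y_n + (h/2)·k1); k3 = f(t_n + h/2, y_n + (h/2)·k2); k4 = f(t_n + h, y_n + h·k3); y_{n+1} = y_n + (h/6)·(k1 + 2k2 + 2k3 + k4).
t=0.000000, y=1.520000:
  k1 = f(0.000000, 1.520000) = 0.500000
  k2 = f(0.140000, 1.590000) = 0.410236
  k3 = f(0.140000, 1.577433) = 0.422803
  k4 = f(0.280000, 1.638385) = 0.302947
  y ← 1.520000 + (0.28/6)·(k1 + 2k2 + 2k3 + k4) = 1.635221
y(0.28) ≈ 1.6352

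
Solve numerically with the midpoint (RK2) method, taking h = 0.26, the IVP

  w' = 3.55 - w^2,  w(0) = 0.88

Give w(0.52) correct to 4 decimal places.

1.6531

Midpoint: k1 = f(t_n, w_n); k2 = f(t_n + h/2, w_n + (h/2)·k1); w_{n+1} = w_n + h·k2.
t=0.000000, w=0.880000:
  k1 = f(0.000000, 0.880000) = 2.775600
  k2 = f(0.130000, 1.240828) = 2.010346
  w ← 0.880000 + 0.26·2.010346 = 1.402690
t=0.260000, w=1.402690:
  k1 = f(0.260000, 1.402690) = 1.582461
  k2 = f(0.390000, 1.608410) = 0.963018
  w ← 1.402690 + 0.26·0.963018 = 1.653075
w(0.52) ≈ 1.6531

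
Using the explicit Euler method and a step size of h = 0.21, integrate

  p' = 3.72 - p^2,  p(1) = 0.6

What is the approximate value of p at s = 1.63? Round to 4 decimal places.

Euler: p_{n+1} = p_n + h·f(s_n, p_n).
s=1.000000, p=0.600000: f=3.360000 → p ← 0.600000 + 0.21·3.360000 = 1.305600
s=1.210000, p=1.305600: f=2.015409 → p ← 1.305600 + 0.21·2.015409 = 1.728836
s=1.420000, p=1.728836: f=0.731127 → p ← 1.728836 + 0.21·0.731127 = 1.882372
p(1.63) ≈ 1.8824

1.8824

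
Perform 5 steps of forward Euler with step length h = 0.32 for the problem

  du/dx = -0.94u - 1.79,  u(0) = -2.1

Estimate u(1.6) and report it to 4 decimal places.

Euler: u_{n+1} = u_n + h·f(x_n, u_n).
x=0.000000, u=-2.100000: f=0.184000 → u ← -2.100000 + 0.32·0.184000 = -2.041120
x=0.320000, u=-2.041120: f=0.128653 → u ← -2.041120 + 0.32·0.128653 = -1.999951
x=0.640000, u=-1.999951: f=0.089954 → u ← -1.999951 + 0.32·0.089954 = -1.971166
x=0.960000, u=-1.971166: f=0.062896 → u ← -1.971166 + 0.32·0.062896 = -1.951039
x=1.280000, u=-1.951039: f=0.043977 → u ← -1.951039 + 0.32·0.043977 = -1.936967
u(1.6) ≈ -1.9370

-1.9370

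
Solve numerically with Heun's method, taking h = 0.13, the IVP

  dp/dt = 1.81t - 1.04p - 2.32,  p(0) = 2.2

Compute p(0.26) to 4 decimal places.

Heun: k1 = f(t_n, p_n); k2 = f(t_n + h, p_n + h·k1); p_{n+1} = p_n + (h/2)·(k1 + k2).
t=0.000000, p=2.200000:
  k1 = f(0.000000, 2.200000) = -4.608000
  k2 = f(0.130000, 1.600960) = -3.749698
  p ← 2.200000 + (0.13/2)·(-4.608000 + (-3.749698)) = 1.656750
t=0.130000, p=1.656750:
  k1 = f(0.130000, 1.656750) = -3.807720
  k2 = f(0.260000, 1.161746) = -3.057616
  p ← 1.656750 + (0.13/2)·(-3.807720 + (-3.057616)) = 1.210503
p(0.26) ≈ 1.2105

1.2105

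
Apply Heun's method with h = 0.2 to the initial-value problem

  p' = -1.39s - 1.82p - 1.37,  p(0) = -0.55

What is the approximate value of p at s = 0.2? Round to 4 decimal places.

Heun: k1 = f(s_n, p_n); k2 = f(s_n + h, p_n + h·k1); p_{n+1} = p_n + (h/2)·(k1 + k2).
s=0.000000, p=-0.550000:
  k1 = f(0.000000, -0.550000) = -0.369000
  k2 = f(0.200000, -0.623800) = -0.512684
  p ← -0.550000 + (0.2/2)·(-0.369000 + (-0.512684)) = -0.638168
p(0.2) ≈ -0.6382

-0.6382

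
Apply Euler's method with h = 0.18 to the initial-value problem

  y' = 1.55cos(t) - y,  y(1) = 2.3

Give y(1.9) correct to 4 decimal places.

0.9843

Euler: y_{n+1} = y_n + h·f(t_n, y_n).
t=1.000000, y=2.300000: f=-1.462531 → y ← 2.300000 + 0.18·(-1.462531) = 2.036744
t=1.180000, y=2.036744: f=-1.446311 → y ← 2.036744 + 0.18·(-1.446311) = 1.776408
t=1.360000, y=1.776408: f=-1.452088 → y ← 1.776408 + 0.18·(-1.452088) = 1.515032
t=1.540000, y=1.515032: f=-1.467306 → y ← 1.515032 + 0.18·(-1.467306) = 1.250917
t=1.720000, y=1.250917: f=-1.481326 → y ← 1.250917 + 0.18·(-1.481326) = 0.984279
y(1.9) ≈ 0.9843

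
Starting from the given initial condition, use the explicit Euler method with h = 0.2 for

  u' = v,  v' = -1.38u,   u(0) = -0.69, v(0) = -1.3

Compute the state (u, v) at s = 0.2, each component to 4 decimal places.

Euler on (u,v): u_{n+1} = u_n + h·u', v_{n+1} = v_n + h·v'.
0.000000: (-0.690000, -1.300000); f=(-1.300000, 0.952200) → (-0.950000, -1.109560)
(u(0.2), v(0.2)) ≈ (-0.9500, -1.1096)

-0.9500, -1.1096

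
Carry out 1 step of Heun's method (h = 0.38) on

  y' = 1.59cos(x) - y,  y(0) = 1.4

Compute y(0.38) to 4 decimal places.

Heun: k1 = f(x_n, y_n); k2 = f(x_n + h, y_n + h·k1); y_{n+1} = y_n + (h/2)·(k1 + k2).
x=0.000000, y=1.400000:
  k1 = f(0.000000, 1.400000) = 0.190000
  k2 = f(0.380000, 1.472200) = 0.004377
  y ← 1.400000 + (0.38/2)·(0.190000 + 0.004377) = 1.436932
y(0.38) ≈ 1.4369

1.4369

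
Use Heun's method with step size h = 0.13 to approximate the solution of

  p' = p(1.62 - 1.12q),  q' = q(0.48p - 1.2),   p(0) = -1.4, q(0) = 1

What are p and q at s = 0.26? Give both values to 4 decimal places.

Heun on (p,q): k1 = f(s_n, state_n); k2 = f(s_n + h, state_n + h·k1); state_{n+1} = state_n + (h/2)·(k1 + k2).
0.000000: (-1.400000, 1.000000)
  k1 = (-0.700000, -1.872000)
  predictor → (-1.491000, 0.756640)
  k2 = (-1.151892, -1.449480)
  → (-1.520373, 0.784104)
0.130000: (-1.520373, 0.784104)
  k1 = (-1.127818, -1.513147)
  predictor → (-1.666989, 0.587395)
  k2 = (-1.603840, -1.174880)
  → (-1.697931, 0.609382)
(p(0.26), q(0.26)) ≈ (-1.6979, 0.6094)

-1.6979, 0.6094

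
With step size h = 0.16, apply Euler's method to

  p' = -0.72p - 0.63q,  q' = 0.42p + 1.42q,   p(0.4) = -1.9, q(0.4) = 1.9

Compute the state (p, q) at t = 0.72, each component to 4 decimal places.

Euler on (p,q): p_{n+1} = p_n + h·p', q_{n+1} = q_n + h·q'.
0.400000: (-1.900000, 1.900000); f=(0.171000, 1.900000) → (-1.872640, 2.204000)
0.560000: (-1.872640, 2.204000); f=(-0.040219, 2.343171) → (-1.879075, 2.578907)
(p(0.72), q(0.72)) ≈ (-1.8791, 2.5789)

-1.8791, 2.5789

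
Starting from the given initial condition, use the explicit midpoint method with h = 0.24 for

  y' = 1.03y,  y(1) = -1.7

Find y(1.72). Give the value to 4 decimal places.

Midpoint: k1 = f(t_n, y_n); k2 = f(t_n + h/2, y_n + (h/2)·k1); y_{n+1} = y_n + h·k2.
t=1.000000, y=-1.700000:
  k1 = f(1.000000, -1.700000) = -1.751000
  k2 = f(1.120000, -1.910120) = -1.967424
  y ← -1.700000 + 0.24·(-1.967424) = -2.172182
t=1.240000, y=-2.172182:
  k1 = f(1.240000, -2.172182) = -2.237347
  k2 = f(1.360000, -2.440663) = -2.513883
  y ← -2.172182 + 0.24·(-2.513883) = -2.775514
t=1.480000, y=-2.775514:
  k1 = f(1.480000, -2.775514) = -2.858779
  k2 = f(1.600000, -3.118567) = -3.212124
  y ← -2.775514 + 0.24·(-3.212124) = -3.546423
y(1.72) ≈ -3.5464

-3.5464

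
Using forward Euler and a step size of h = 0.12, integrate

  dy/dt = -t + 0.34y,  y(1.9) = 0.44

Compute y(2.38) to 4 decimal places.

Euler: y_{n+1} = y_n + h·f(t_n, y_n).
t=1.900000, y=0.440000: f=-1.750400 → y ← 0.440000 + 0.12·(-1.750400) = 0.229952
t=2.020000, y=0.229952: f=-1.941816 → y ← 0.229952 + 0.12·(-1.941816) = -0.003066
t=2.140000, y=-0.003066: f=-2.141042 → y ← -0.003066 + 0.12·(-2.141042) = -0.259991
t=2.260000, y=-0.259991: f=-2.348397 → y ← -0.259991 + 0.12·(-2.348397) = -0.541799
y(2.38) ≈ -0.5418

-0.5418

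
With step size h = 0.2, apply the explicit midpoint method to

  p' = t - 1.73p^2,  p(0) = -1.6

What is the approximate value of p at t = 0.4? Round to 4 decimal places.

Midpoint: k1 = f(t_n, p_n); k2 = f(t_n + h/2, p_n + (h/2)·k1); p_{n+1} = p_n + h·k2.
t=0.000000, p=-1.600000:
  k1 = f(0.000000, -1.600000) = -4.428800
  k2 = f(0.100000, -2.042880) = -7.119911
  p ← -1.600000 + 0.2·(-7.119911) = -3.023982
t=0.200000, p=-3.023982:
  k1 = f(0.200000, -3.023982) = -15.619929
  k2 = f(0.300000, -4.585975) = -36.083919
  p ← -3.023982 + 0.2·(-36.083919) = -10.240766
p(0.4) ≈ -10.2408

-10.2408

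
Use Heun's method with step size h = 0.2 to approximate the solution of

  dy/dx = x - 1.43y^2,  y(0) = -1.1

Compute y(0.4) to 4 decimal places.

Heun: k1 = f(x_n, y_n); k2 = f(x_n + h, y_n + h·k1); y_{n+1} = y_n + (h/2)·(k1 + k2).
x=0.000000, y=-1.100000:
  k1 = f(0.000000, -1.100000) = -1.730300
  k2 = f(0.200000, -1.446060) = -2.790258
  y ← -1.100000 + (0.2/2)·(-1.730300 + (-2.790258)) = -1.552056
x=0.200000, y=-1.552056:
  k1 = f(0.200000, -1.552056) = -3.244694
  k2 = f(0.400000, -2.200995) = -6.527460
  y ← -1.552056 + (0.2/2)·(-3.244694 + (-6.527460)) = -2.529271
y(0.4) ≈ -2.5293

-2.5293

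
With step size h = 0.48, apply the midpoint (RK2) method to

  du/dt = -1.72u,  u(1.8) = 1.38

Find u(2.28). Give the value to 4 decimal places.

0.7110

Midpoint: k1 = f(t_n, u_n); k2 = f(t_n + h/2, u_n + (h/2)·k1); u_{n+1} = u_n + h·k2.
t=1.800000, u=1.380000:
  k1 = f(1.800000, 1.380000) = -2.373600
  k2 = f(2.040000, 0.810336) = -1.393778
  u ← 1.380000 + 0.48·(-1.393778) = 0.710987
u(2.28) ≈ 0.7110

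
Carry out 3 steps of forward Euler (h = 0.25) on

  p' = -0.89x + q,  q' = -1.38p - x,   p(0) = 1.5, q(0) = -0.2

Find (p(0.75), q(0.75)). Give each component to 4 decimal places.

Euler on (p,q): p_{n+1} = p_n + h·p', q_{n+1} = q_n + h·q'.
0.000000: (1.500000, -0.200000); f=(-0.200000, -2.070000) → (1.450000, -0.717500)
0.250000: (1.450000, -0.717500); f=(-0.940000, -2.251000) → (1.215000, -1.280250)
0.500000: (1.215000, -1.280250); f=(-1.725250, -2.176700) → (0.783687, -1.824425)
(p(0.75), q(0.75)) ≈ (0.7837, -1.8244)

0.7837, -1.8244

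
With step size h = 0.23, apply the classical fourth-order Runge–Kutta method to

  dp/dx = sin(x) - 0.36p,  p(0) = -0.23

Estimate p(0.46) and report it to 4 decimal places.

RK4: k1 = f(x_n, p_n); k2 = f(x_n + h/2, p_n + (h/2)·k1); k3 = f(x_n + h/2, p_n + (h/2)·k2); k4 = f(x_n + h, p_n + h·k3); p_{n+1} = p_n + (h/6)·(k1 + 2k2 + 2k3 + k4).
x=0.000000, p=-0.230000:
  k1 = f(0.000000, -0.230000) = 0.082800
  k2 = f(0.115000, -0.220478) = 0.194119
  k3 = f(0.115000, -0.207676) = 0.189510
  k4 = f(0.230000, -0.186413) = 0.295086
  p ← -0.230000 + (0.23/6)·(k1 + 2k2 + 2k3 + k4) = -0.186103
x=0.230000, p=-0.186103:
  k1 = f(0.230000, -0.186103) = 0.294975
  k2 = f(0.345000, -0.152181) = 0.392982
  k3 = f(0.345000, -0.140910) = 0.388924
  k4 = f(0.460000, -0.096650) = 0.478742
  p ← -0.186103 + (0.23/6)·(k1 + 2k2 + 2k3 + k4) = -0.096498
p(0.46) ≈ -0.0965

-0.0965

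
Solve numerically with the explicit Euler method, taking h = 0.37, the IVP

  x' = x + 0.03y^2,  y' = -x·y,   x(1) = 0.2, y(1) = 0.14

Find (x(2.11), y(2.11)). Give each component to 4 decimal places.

0.5151, 0.1003

Euler on (x,y): x_{n+1} = x_n + h·x', y_{n+1} = y_n + h·y'.
1.000000: (0.200000, 0.140000); f=(0.200588, -0.028000) → (0.274218, 0.129640)
1.370000: (0.274218, 0.129640); f=(0.274722, -0.035550) → (0.375865, 0.116487)
1.740000: (0.375865, 0.116487); f=(0.376272, -0.043783) → (0.515085, 0.100287)
(x(2.11), y(2.11)) ≈ (0.5151, 0.1003)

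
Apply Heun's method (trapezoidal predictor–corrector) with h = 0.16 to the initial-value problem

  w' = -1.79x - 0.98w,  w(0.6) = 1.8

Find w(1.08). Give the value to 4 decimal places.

Heun: k1 = f(x_n, w_n); k2 = f(x_n + h, w_n + h·k1); w_{n+1} = w_n + (h/2)·(k1 + k2).
x=0.600000, w=1.800000:
  k1 = f(0.600000, 1.800000) = -2.838000
  k2 = f(0.760000, 1.345920) = -2.679402
  w ← 1.800000 + (0.16/2)·(-2.838000 + (-2.679402)) = 1.358608
x=0.760000, w=1.358608:
  k1 = f(0.760000, 1.358608) = -2.691836
  k2 = f(0.920000, 0.927914) = -2.556156
  w ← 1.358608 + (0.16/2)·(-2.691836 + (-2.556156)) = 0.938769
x=0.920000, w=0.938769:
  k1 = f(0.920000, 0.938769) = -2.566793
  k2 = f(1.080000, 0.528082) = -2.450720
  w ← 0.938769 + (0.16/2)·(-2.566793 + (-2.450720)) = 0.537367
w(1.08) ≈ 0.5374

0.5374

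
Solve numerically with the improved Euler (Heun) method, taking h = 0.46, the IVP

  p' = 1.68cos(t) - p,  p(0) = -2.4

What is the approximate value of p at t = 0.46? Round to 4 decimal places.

-0.9950

Heun: k1 = f(t_n, p_n); k2 = f(t_n + h, p_n + h·k1); p_{n+1} = p_n + (h/2)·(k1 + k2).
t=0.000000, p=-2.400000:
  k1 = f(0.000000, -2.400000) = 4.080000
  k2 = f(0.460000, -0.523200) = 2.028568
  p ← -2.400000 + (0.46/2)·(4.080000 + 2.028568) = -0.995029
p(0.46) ≈ -0.9950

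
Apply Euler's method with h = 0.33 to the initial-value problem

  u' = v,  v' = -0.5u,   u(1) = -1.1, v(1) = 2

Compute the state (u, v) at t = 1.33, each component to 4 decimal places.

-0.4400, 2.1815

Euler on (u,v): u_{n+1} = u_n + h·u', v_{n+1} = v_n + h·v'.
1.000000: (-1.100000, 2.000000); f=(2.000000, 0.550000) → (-0.440000, 2.181500)
(u(1.33), v(1.33)) ≈ (-0.4400, 2.1815)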